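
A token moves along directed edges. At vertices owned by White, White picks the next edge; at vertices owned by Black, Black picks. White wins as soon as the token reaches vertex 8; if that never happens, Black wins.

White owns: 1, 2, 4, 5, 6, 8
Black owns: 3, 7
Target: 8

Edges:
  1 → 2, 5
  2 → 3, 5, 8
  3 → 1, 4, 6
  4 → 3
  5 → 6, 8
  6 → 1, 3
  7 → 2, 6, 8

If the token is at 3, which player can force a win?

A0 = {8}
A1: add {2, 5} — 2 (White) has 2→8; 5 (White) has 5→8.
A2: add {1} — 1 (White) has 1→2.
A3: add {6} — 6 (White) has 6→1.
A4: add {7} — 7 (Black): all of {2, 6, 8} already in.
A5 = A4; e.g. 3 (Black) can still go to 4. Fixed point.
3 never enters the attractor, so Black can avoid the target forever.

Black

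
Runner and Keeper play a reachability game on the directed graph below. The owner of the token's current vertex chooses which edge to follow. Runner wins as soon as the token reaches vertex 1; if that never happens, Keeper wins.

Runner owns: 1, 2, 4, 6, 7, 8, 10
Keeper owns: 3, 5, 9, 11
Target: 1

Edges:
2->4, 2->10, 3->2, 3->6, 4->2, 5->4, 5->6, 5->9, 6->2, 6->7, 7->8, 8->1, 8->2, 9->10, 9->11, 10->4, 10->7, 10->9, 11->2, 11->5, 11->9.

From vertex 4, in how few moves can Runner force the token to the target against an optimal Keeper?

A0 = {1}
A1: add {8} — 8 (Runner) has 8→1.
A2: add {7} — 7 (Runner) has 7→8.
A3: add {6, 10} — 6 (Runner) has 6→7; 10 (Runner) has 10→7.
A4: add {2} — 2 (Runner) has 2→10.
A5: add {3, 4} — 3 (Keeper): all of {2, 6} already in; 4 (Runner) has 4→2.
A6 = A5; e.g. 5 (Keeper) can still go to 9. Fixed point.
4 enters the attractor at level 5, so Runner can force the target in 5 moves from there.

5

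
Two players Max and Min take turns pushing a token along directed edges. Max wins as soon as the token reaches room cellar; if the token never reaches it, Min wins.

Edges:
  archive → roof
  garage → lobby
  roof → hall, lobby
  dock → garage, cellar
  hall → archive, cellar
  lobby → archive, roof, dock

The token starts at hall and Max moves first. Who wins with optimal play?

Max

Track states (vertex, player-to-move).
A0 = {(cellar,Max), (cellar,Min)}
A1: add {(dock,Max), (hall,Max)}.
(hall,Max) ∈ A1 ⇒ Max forces the target.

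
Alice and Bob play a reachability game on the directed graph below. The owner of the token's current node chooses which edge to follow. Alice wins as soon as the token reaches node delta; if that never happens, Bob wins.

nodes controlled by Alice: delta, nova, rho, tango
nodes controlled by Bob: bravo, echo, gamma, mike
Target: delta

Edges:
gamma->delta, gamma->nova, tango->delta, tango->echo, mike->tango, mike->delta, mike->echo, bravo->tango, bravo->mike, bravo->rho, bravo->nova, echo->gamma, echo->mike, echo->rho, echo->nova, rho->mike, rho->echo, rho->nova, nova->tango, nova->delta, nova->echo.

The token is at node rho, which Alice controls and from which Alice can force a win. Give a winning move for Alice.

A0 = {delta}
A1: add {nova, tango} — tango (Alice) has tango→delta; nova (Alice) has nova→delta.
A2: add {gamma, rho} — gamma (Bob): all of {delta, nova} already in; rho (Alice) has rho→nova.
A3 = A2; e.g. mike (Bob) can still go to echo. Fixed point.
From rho, successor nova is in the attractor (rank 1); the other successors echo, mike are not.

nova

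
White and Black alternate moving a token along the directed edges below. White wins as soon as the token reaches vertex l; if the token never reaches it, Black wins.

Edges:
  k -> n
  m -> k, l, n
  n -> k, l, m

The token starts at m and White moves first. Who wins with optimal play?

Track states (vertex, player-to-move).
A0 = {(l,White), (l,Black)}
A1: add {(m,White), (n,White)}.
(m,White) ∈ A1 ⇒ White forces the target.

White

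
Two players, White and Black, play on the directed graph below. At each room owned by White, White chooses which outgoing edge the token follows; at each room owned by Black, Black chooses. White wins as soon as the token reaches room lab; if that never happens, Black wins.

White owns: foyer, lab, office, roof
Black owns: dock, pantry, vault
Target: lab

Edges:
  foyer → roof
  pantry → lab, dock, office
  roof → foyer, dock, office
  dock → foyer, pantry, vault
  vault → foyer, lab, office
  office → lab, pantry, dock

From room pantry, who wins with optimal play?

Black

A0 = {lab}
A1: add {office} — office (White) has office→lab.
A2: add {roof} — roof (White) has roof→office.
A3: add {foyer} — foyer (White) has foyer→roof.
A4: add {vault} — vault (Black): all of {foyer, lab, office} already in.
A5 = A4; e.g. pantry (Black) can still go to dock. Fixed point.
pantry never enters the attractor, so Black can avoid the target forever.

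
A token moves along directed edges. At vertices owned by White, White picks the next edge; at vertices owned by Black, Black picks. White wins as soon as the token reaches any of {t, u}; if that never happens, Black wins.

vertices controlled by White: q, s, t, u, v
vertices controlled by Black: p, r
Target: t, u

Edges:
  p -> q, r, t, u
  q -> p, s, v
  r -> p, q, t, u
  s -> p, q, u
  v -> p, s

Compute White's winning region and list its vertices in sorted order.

q, s, t, u, v

A0 = {t, u}
A1: add {s} — s (White) has s→u.
A2: add {q, v} — q (White) has q→s; v (White) has v→s.
A3 = A2; e.g. p (Black) can still go to r. Fixed point.
White's winning region = {q, s, t, u, v}.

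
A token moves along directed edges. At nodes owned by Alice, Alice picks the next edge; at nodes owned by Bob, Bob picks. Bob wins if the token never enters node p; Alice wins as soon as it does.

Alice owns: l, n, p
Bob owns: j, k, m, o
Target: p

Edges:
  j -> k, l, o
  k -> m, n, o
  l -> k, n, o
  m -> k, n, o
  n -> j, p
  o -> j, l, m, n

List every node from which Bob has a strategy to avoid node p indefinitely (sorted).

A0 = {p}
A1: add {n} — n (Alice) has n→p.
A2: add {l} — l (Alice) has l→n.
A3 = A2; e.g. j (Bob) can still go to k. Fixed point.
Alice's attractor = {l, n, p}; Bob avoids the target exactly from the complement.

j, k, m, o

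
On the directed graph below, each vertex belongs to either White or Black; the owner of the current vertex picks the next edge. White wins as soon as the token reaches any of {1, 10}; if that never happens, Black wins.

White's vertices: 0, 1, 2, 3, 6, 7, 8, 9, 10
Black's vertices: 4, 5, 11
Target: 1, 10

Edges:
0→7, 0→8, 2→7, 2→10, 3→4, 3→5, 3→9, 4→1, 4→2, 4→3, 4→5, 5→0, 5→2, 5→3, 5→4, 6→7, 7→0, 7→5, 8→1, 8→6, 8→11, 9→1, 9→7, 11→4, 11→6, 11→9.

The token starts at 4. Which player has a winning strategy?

Black

A0 = {1, 10}
A1: add {2, 8, 9} — 2 (White) has 2→10; 8 (White) has 8→1; 9 (White) has 9→1.
A2: add {0, 3} — 0 (White) has 0→8; 3 (White) has 3→9.
A3: add {7} — 7 (White) has 7→0.
A4: add {6} — 6 (White) has 6→7.
A5 = A4; e.g. 4 (Black) can still go to 5. Fixed point.
4 never enters the attractor, so Black can avoid the target forever.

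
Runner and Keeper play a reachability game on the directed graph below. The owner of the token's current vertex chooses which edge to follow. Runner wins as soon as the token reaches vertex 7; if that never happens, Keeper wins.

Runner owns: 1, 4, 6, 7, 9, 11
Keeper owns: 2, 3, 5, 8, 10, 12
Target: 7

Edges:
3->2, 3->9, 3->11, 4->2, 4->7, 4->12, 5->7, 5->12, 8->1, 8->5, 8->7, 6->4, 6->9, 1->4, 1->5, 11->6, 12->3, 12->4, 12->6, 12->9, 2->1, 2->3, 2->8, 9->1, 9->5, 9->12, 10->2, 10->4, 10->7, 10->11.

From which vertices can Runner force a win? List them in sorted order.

A0 = {7}
A1: add {4} — 4 (Runner) has 4→7.
A2: add {1, 6} — 1 (Runner) has 1→4; 6 (Runner) has 6→4.
A3: add {9, 11} — 9 (Runner) has 9→1; 11 (Runner) has 11→6.
A4 = A3; e.g. 2 (Keeper) can still go to 3. Fixed point.
Runner's winning region = {1, 4, 6, 7, 9, 11}.

1, 4, 6, 7, 9, 11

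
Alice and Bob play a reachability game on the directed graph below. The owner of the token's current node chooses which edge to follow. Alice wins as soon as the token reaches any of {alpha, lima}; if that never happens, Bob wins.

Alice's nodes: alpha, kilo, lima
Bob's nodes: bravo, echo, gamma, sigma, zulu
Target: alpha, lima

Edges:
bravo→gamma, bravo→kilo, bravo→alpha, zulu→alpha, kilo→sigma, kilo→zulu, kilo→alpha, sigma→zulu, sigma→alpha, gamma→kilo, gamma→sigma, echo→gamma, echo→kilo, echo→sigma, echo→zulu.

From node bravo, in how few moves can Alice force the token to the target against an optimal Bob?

4

A0 = {alpha, lima}
A1: add {kilo, zulu} — kilo (Alice) has kilo→alpha; zulu (Bob): all of {alpha} already in.
A2: add {sigma} — sigma (Bob): all of {zulu, alpha} already in.
A3: add {gamma} — gamma (Bob): all of {kilo, sigma} already in.
A4: add {bravo, echo} — echo (Bob): all of {gamma, kilo, sigma, zulu} already in; bravo (Bob): all of {gamma, kilo, alpha} already in.
A4 = all vertices. Fixed point.
bravo enters the attractor at level 4, so Alice can force the target in 4 moves from there.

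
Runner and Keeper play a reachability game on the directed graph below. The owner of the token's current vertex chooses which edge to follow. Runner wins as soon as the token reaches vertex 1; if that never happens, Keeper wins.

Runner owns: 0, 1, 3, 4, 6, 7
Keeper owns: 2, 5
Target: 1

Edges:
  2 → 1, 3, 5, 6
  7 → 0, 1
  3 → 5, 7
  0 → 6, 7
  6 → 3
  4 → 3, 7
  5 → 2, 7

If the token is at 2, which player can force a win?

A0 = {1}
A1: add {7} — 7 (Runner) has 7→1.
A2: add {0, 3, 4} — 0 (Runner) has 0→7; 3 (Runner) has 3→7; 4 (Runner) has 4→7.
A3: add {6} — 6 (Runner) has 6→3.
A4 = A3; e.g. 2 (Keeper) can still go to 5. Fixed point.
2 never enters the attractor, so Keeper can avoid the target forever.

Keeper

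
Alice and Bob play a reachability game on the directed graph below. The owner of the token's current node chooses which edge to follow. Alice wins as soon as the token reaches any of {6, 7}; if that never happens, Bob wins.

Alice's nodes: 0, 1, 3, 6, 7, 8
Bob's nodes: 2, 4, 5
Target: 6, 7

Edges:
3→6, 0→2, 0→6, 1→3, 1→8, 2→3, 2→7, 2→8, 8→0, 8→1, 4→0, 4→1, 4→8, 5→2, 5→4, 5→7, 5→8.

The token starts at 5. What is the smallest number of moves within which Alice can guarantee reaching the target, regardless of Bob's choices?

A0 = {6, 7}
A1: add {0, 3} — 0 (Alice) has 0→6; 3 (Alice) has 3→6.
A2: add {1, 8} — 1 (Alice) has 1→3; 8 (Alice) has 8→0.
A3: add {2, 4} — 2 (Bob): all of {3, 7, 8} already in; 4 (Bob): all of {0, 1, 8} already in.
A4: add {5} — 5 (Bob): all of {2, 4, 7, 8} already in.
A4 = all vertices. Fixed point.
5 enters the attractor at level 4, so Alice can force the target in 4 moves from there.

4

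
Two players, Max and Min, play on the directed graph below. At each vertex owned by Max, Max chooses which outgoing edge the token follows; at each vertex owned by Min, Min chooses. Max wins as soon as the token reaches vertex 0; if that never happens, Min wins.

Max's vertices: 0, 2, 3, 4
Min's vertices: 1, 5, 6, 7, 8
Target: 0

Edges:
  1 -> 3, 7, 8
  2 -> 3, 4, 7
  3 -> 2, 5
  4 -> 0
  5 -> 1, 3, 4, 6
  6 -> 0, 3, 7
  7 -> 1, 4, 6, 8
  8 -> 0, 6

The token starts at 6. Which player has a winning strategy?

Min

A0 = {0}
A1: add {4} — 4 (Max) has 4→0.
A2: add {2} — 2 (Max) has 2→4.
A3: add {3} — 3 (Max) has 3→2.
A4 = A3; e.g. 1 (Min) can still go to 7. Fixed point.
6 never enters the attractor, so Min can avoid the target forever.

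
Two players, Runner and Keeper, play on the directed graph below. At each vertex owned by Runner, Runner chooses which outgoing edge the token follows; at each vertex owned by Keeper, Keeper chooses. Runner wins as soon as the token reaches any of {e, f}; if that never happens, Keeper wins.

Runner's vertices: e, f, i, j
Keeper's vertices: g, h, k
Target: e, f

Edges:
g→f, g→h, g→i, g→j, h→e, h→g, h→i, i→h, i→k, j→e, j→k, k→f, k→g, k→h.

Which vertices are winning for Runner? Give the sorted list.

e, f, j

A0 = {e, f}
A1: add {j} — j (Runner) has j→e.
A2 = A1; e.g. g (Keeper) can still go to h. Fixed point.
Runner's winning region = {e, f, j}.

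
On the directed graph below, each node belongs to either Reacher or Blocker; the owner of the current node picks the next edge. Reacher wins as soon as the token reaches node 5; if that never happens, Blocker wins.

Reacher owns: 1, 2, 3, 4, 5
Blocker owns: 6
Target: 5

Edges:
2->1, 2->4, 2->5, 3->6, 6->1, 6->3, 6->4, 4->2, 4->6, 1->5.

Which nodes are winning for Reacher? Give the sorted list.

1, 2, 4, 5

A0 = {5}
A1: add {1, 2} — 1 (Reacher) has 1→5; 2 (Reacher) has 2→5.
A2: add {4} — 4 (Reacher) has 4→2.
A3 = A2; e.g. 3 (Reacher) has no edge into A2. Fixed point.
Reacher's winning region = {1, 2, 4, 5}.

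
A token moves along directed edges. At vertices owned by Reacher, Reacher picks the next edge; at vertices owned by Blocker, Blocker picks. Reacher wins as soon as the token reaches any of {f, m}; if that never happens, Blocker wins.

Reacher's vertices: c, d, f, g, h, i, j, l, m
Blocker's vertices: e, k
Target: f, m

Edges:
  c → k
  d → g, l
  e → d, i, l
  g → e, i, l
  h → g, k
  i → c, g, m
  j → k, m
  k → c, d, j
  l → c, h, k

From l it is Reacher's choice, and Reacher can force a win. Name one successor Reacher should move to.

h

A0 = {f, m}
A1: add {i, j} — i (Reacher) has i→m; j (Reacher) has j→m.
A2: add {g} — g (Reacher) has g→i.
A3: add {d, h} — d (Reacher) has d→g; h (Reacher) has h→g.
A4: add {l} — l (Reacher) has l→h.
A5: add {e} — e (Blocker): all of {d, i, l} already in.
A6 = A5; e.g. c (Reacher) has no edge into A5. Fixed point.
From l, successor h is in the attractor (rank 3); the other successors c, k are not.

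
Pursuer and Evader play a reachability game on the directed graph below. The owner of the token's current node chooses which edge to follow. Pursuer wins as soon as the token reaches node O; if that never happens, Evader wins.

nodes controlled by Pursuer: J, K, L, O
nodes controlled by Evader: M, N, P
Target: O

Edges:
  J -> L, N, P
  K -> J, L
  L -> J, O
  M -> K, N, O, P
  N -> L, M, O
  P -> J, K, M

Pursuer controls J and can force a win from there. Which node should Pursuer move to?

A0 = {O}
A1: add {L} — L (Pursuer) has L→O.
A2: add {J, K} — J (Pursuer) has J→L; K (Pursuer) has K→L.
A3 = A2; e.g. M (Evader) can still go to N. Fixed point.
From J, successor L is in the attractor (rank 1); the other successors N, P are not.

L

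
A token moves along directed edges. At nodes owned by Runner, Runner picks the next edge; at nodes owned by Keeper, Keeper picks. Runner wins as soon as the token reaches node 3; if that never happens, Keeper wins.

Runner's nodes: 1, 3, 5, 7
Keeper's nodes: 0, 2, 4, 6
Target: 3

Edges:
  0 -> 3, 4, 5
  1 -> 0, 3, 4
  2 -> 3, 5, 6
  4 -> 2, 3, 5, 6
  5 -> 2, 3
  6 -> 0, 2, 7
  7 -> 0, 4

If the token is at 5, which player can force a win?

Runner

A0 = {3}
A1: add {1, 5} — 1 (Runner) has 1→3; 5 (Runner) has 5→3.
A2 = A1; e.g. 0 (Keeper) can still go to 4. Fixed point.
5 ∈ A1, so Runner can force the target.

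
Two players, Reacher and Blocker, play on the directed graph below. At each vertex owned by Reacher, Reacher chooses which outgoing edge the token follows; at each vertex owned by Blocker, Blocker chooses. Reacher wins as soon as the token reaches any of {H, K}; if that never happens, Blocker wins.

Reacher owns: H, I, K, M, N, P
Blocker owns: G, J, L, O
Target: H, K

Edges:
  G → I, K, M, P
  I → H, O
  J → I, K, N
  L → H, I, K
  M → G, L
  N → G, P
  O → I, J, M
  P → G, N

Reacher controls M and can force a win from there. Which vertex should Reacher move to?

A0 = {H, K}
A1: add {I} — I (Reacher) has I→H.
A2: add {L} — L (Blocker): all of {H, I, K} already in.
A3: add {M} — M (Reacher) has M→L.
A4 = A3; e.g. G (Blocker) can still go to P. Fixed point.
From M, successor L is in the attractor (rank 2); the other successor G is not.

L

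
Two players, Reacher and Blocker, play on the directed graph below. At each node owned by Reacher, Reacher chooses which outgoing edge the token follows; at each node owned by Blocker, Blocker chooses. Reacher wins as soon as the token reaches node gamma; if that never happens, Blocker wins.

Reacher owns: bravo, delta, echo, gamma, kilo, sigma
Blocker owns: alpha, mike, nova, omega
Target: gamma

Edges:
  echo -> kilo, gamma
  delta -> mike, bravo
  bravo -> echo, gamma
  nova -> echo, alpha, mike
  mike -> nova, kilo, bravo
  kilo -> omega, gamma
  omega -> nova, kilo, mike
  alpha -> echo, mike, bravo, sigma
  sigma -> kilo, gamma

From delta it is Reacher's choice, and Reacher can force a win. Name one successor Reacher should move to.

A0 = {gamma}
A1: add {bravo, echo, kilo, sigma} — echo (Reacher) has echo→gamma; kilo (Reacher) has kilo→gamma; bravo (Reacher) has bravo→gamma; sigma (Reacher) has sigma→gamma.
A2: add {delta} — delta (Reacher) has delta→bravo.
A3 = A2; e.g. alpha (Blocker) can still go to mike. Fixed point.
From delta, successor bravo is in the attractor (rank 1); the other successor mike is not.

bravo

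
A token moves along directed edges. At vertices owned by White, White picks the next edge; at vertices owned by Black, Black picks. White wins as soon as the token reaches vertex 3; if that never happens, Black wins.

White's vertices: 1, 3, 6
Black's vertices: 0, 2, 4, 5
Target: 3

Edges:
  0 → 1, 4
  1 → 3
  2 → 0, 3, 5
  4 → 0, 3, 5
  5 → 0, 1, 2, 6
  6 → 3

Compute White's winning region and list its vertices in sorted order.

A0 = {3}
A1: add {1, 6} — 1 (White) has 1→3; 6 (White) has 6→3.
A2 = A1; e.g. 0 (Black) can still go to 4. Fixed point.
White's winning region = {1, 3, 6}.

1, 3, 6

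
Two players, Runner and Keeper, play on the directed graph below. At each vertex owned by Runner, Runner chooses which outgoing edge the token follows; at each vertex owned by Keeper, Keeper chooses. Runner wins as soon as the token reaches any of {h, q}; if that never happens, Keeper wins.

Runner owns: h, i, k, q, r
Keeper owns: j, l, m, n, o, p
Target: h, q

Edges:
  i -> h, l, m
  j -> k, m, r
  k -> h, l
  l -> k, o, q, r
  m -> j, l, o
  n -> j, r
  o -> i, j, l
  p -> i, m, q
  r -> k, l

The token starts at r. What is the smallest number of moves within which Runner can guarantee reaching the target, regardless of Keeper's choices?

A0 = {h, q}
A1: add {i, k} — i (Runner) has i→h; k (Runner) has k→h.
A2: add {r} — r (Runner) has r→k.
A3 = A2; e.g. j (Keeper) can still go to m. Fixed point.
r enters the attractor at level 2, so Runner can force the target in 2 moves from there.

2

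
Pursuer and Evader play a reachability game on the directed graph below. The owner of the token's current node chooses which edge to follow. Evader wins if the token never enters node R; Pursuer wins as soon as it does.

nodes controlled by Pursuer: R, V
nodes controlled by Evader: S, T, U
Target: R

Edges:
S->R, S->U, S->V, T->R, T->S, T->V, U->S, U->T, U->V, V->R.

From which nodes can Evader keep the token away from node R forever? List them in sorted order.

S, T, U

A0 = {R}
A1: add {V} — V (Pursuer) has V→R.
A2 = A1; e.g. S (Evader) can still go to U. Fixed point.
Pursuer's attractor = {R, V}; Evader avoids the target exactly from the complement.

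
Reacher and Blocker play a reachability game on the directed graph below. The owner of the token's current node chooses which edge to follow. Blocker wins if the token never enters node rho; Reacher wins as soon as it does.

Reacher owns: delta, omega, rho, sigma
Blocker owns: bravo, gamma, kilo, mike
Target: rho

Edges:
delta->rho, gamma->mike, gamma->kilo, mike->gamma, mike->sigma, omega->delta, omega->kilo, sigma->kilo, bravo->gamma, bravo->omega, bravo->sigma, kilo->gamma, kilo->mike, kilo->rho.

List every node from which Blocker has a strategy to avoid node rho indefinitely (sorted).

A0 = {rho}
A1: add {delta} — delta (Reacher) has delta→rho.
A2: add {omega} — omega (Reacher) has omega→delta.
A3 = A2; e.g. gamma (Blocker) can still go to mike. Fixed point.
Reacher's attractor = {delta, omega, rho}; Blocker avoids the target exactly from the complement.

bravo, gamma, kilo, mike, sigma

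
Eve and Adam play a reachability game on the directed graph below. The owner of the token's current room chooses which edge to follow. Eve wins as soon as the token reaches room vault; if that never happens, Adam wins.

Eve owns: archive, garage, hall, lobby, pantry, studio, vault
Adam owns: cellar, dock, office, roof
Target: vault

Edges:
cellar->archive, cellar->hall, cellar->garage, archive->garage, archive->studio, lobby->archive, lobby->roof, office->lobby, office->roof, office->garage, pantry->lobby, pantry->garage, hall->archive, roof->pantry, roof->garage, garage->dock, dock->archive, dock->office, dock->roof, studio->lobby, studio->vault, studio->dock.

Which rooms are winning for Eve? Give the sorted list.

A0 = {vault}
A1: add {studio} — studio (Eve) has studio→vault.
A2: add {archive} — archive (Eve) has archive→studio.
A3: add {hall, lobby} — lobby (Eve) has lobby→archive; hall (Eve) has hall→archive.
A4: add {pantry} — pantry (Eve) has pantry→lobby.
A5 = A4; e.g. cellar (Adam) can still go to garage. Fixed point.
Eve's winning region = {archive, hall, lobby, pantry, studio, vault}.

archive, hall, lobby, pantry, studio, vault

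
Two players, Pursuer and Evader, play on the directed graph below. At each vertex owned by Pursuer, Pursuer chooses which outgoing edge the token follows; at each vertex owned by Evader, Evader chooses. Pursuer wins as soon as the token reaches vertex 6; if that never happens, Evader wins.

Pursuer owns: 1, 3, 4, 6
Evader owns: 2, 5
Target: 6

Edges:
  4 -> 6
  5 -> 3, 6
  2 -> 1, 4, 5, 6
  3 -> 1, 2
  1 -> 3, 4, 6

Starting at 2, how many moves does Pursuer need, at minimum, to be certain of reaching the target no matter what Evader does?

A0 = {6}
A1: add {1, 4} — 1 (Pursuer) has 1→6; 4 (Pursuer) has 4→6.
A2: add {3} — 3 (Pursuer) has 3→1.
A3: add {5} — 5 (Evader): all of {3, 6} already in.
A4: add {2} — 2 (Evader): all of {1, 4, 5, 6} already in.
A4 = all vertices. Fixed point.
2 enters the attractor at level 4, so Pursuer can force the target in 4 moves from there.

4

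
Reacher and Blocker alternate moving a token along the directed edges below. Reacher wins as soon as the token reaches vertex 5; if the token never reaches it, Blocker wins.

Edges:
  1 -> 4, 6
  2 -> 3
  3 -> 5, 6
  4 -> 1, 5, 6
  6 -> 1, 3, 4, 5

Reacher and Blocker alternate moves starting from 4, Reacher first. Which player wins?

Track states (vertex, player-to-move).
A0 = {(5,Reacher), (5,Blocker)}
A1: add {(3,Reacher), (4,Reacher), (6,Reacher)}.
(4,Reacher) ∈ A1 ⇒ Reacher forces the target.

Reacher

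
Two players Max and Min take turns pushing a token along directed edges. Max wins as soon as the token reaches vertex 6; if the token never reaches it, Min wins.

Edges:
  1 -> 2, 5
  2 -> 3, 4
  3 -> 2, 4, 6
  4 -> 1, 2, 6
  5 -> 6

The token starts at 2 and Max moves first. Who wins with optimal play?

Track states (vertex, player-to-move).
A0 = {(6,Max), (6,Min)}
A1: add {(3,Max), (4,Max), (5,Max), (5,Min)}.
A2: add {(1,Max), (2,Min)}.
A3 = A2; e.g. (1,Min) stays out. (2,Max) never enters ⇒ Min avoids the target.

Min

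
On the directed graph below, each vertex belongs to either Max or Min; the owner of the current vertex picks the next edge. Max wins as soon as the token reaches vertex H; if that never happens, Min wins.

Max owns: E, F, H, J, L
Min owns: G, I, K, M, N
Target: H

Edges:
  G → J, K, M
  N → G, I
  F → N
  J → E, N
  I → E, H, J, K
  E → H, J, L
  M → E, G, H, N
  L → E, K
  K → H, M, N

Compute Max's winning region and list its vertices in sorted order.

E, H, J, L

A0 = {H}
A1: add {E} — E (Max) has E→H.
A2: add {J, L} — J (Max) has J→E; L (Max) has L→E.
A3 = A2; e.g. F (Max) has no edge into A2. Fixed point.
Max's winning region = {E, H, J, L}.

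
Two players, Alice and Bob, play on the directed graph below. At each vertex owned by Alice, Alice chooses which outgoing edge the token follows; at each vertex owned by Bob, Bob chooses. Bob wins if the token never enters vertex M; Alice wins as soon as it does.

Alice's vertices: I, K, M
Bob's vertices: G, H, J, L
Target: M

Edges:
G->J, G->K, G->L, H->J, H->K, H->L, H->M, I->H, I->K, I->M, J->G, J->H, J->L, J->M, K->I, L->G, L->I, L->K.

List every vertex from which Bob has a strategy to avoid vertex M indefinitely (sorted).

G, H, J, L

A0 = {M}
A1: add {I} — I (Alice) has I→M.
A2: add {K} — K (Alice) has K→I.
A3 = A2; e.g. G (Bob) can still go to J. Fixed point.
Alice's attractor = {I, K, M}; Bob avoids the target exactly from the complement.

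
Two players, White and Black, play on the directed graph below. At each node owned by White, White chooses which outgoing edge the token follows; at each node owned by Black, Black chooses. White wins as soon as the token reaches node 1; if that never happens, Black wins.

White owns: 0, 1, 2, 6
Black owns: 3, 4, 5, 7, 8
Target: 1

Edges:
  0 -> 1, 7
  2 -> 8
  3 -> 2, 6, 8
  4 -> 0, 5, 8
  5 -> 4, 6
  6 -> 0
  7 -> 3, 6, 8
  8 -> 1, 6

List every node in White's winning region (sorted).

0, 1, 2, 3, 6, 7, 8

A0 = {1}
A1: add {0} — 0 (White) has 0→1.
A2: add {6} — 6 (White) has 6→0.
A3: add {8} — 8 (Black): all of {1, 6} already in.
A4: add {2} — 2 (White) has 2→8.
A5: add {3} — 3 (Black): all of {2, 6, 8} already in.
A6: add {7} — 7 (Black): all of {3, 6, 8} already in.
A7 = A6; e.g. 4 (Black) can still go to 5. Fixed point.
White's winning region = {0, 1, 2, 3, 6, 7, 8}.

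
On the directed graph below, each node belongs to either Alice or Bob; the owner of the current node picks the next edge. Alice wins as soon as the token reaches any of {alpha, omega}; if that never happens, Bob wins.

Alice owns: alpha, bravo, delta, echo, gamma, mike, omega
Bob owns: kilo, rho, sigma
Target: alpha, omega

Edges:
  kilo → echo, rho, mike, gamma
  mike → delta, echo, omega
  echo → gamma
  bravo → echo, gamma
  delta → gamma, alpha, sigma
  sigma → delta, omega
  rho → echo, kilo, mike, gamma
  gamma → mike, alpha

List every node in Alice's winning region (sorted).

alpha, bravo, delta, echo, gamma, mike, omega, sigma

A0 = {alpha, omega}
A1: add {delta, gamma, mike} — delta (Alice) has delta→alpha; mike (Alice) has mike→omega; gamma (Alice) has gamma→alpha.
A2: add {bravo, echo, sigma} — bravo (Alice) has bravo→gamma; echo (Alice) has echo→gamma; sigma (Bob): all of {delta, omega} already in.
A3 = A2; e.g. kilo (Bob) can still go to rho. Fixed point.
Alice's winning region = {alpha, bravo, delta, echo, gamma, mike, omega, sigma}.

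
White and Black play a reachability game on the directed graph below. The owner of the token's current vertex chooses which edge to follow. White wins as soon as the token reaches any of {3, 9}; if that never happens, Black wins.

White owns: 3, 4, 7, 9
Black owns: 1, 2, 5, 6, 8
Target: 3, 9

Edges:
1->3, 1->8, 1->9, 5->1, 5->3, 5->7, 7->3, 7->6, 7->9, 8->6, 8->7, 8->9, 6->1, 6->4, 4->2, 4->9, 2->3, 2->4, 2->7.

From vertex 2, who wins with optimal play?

A0 = {3, 9}
A1: add {4, 7} — 4 (White) has 4→9; 7 (White) has 7→3.
A2: add {2} — 2 (Black): all of {3, 4, 7} already in.
A3 = A2; e.g. 1 (Black) can still go to 8. Fixed point.
2 ∈ A2, so White can force the target.

White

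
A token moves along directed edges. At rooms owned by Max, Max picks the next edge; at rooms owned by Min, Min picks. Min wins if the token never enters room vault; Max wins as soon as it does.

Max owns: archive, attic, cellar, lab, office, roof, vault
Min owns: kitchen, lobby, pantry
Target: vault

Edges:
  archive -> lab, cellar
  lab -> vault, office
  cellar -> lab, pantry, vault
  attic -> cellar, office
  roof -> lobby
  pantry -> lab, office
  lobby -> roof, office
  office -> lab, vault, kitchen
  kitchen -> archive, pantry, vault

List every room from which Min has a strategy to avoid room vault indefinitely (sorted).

A0 = {vault}
A1: add {cellar, lab, office} — lab (Max) has lab→vault; cellar (Max) has cellar→vault; office (Max) has office→vault.
A2: add {archive, attic, pantry} — archive (Max) has archive→lab; attic (Max) has attic→cellar; pantry (Min): all of {lab, office} already in.
A3: add {kitchen} — kitchen (Min): all of {archive, pantry, vault} already in.
A4 = A3; e.g. roof (Max) has no edge into A3. Fixed point.
Max's attractor = {archive, attic, cellar, kitchen, lab, office, pantry, vault}; Min avoids the target exactly from the complement.

lobby, roof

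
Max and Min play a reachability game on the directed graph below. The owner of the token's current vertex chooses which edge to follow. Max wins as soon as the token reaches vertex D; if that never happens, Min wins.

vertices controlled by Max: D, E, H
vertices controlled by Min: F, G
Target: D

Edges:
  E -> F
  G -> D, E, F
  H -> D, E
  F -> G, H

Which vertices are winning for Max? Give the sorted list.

D, H

A0 = {D}
A1: add {H} — H (Max) has H→D.
A2 = A1; e.g. E (Max) has no edge into A1. Fixed point.
Max's winning region = {D, H}.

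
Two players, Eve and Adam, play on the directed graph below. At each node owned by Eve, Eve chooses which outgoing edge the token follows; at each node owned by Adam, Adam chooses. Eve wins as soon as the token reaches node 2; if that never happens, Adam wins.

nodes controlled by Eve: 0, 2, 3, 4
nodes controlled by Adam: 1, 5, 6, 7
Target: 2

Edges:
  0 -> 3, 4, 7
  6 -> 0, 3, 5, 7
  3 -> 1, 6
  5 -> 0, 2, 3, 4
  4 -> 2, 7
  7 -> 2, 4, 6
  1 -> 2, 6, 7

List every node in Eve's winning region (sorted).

A0 = {2}
A1: add {4} — 4 (Eve) has 4→2.
A2: add {0} — 0 (Eve) has 0→4.
A3 = A2; e.g. 1 (Adam) can still go to 6. Fixed point.
Eve's winning region = {0, 2, 4}.

0, 2, 4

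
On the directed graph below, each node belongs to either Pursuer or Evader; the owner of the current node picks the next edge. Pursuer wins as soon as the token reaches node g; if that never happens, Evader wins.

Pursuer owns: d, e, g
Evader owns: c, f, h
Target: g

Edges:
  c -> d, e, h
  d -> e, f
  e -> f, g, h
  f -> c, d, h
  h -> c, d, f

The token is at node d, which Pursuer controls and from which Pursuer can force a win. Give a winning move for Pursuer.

e

A0 = {g}
A1: add {e} — e (Pursuer) has e→g.
A2: add {d} — d (Pursuer) has d→e.
A3 = A2; e.g. c (Evader) can still go to h. Fixed point.
From d, successor e is in the attractor (rank 1); the other successor f is not.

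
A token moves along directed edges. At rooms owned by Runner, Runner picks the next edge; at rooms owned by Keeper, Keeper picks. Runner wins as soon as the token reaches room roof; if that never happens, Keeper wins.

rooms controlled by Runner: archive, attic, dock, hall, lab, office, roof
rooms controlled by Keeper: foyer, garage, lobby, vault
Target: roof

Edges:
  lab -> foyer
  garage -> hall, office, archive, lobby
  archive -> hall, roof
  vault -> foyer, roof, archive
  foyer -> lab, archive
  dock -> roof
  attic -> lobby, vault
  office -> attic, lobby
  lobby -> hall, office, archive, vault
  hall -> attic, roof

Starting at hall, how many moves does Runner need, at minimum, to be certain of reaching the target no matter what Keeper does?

A0 = {roof}
A1: add {archive, dock, hall} — dock (Runner) has dock→roof; hall (Runner) has hall→roof; archive (Runner) has archive→roof.
A2 = A1; e.g. garage (Keeper) can still go to office. Fixed point.
hall enters the attractor at level 1, so Runner can force the target in 1 move from there.

1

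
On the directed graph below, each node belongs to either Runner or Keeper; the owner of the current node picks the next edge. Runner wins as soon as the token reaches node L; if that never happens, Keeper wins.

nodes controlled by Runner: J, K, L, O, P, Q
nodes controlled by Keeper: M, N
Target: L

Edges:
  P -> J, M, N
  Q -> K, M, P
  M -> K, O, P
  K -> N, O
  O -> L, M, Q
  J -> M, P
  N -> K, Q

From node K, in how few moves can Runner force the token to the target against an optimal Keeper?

2

A0 = {L}
A1: add {O} — O (Runner) has O→L.
A2: add {K} — K (Runner) has K→O.
K enters the attractor at level 2, so Runner can force the target in 2 moves from there.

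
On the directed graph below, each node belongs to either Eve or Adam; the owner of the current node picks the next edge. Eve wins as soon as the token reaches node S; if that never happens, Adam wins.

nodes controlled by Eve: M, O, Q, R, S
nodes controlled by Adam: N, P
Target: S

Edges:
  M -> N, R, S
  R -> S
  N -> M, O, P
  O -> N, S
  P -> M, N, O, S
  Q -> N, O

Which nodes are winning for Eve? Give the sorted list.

M, O, Q, R, S

A0 = {S}
A1: add {M, O, R} — M (Eve) has M→S; O (Eve) has O→S; R (Eve) has R→S.
A2: add {Q} — Q (Eve) has Q→O.
A3 = A2; e.g. N (Adam) can still go to P. Fixed point.
Eve's winning region = {M, O, Q, R, S}.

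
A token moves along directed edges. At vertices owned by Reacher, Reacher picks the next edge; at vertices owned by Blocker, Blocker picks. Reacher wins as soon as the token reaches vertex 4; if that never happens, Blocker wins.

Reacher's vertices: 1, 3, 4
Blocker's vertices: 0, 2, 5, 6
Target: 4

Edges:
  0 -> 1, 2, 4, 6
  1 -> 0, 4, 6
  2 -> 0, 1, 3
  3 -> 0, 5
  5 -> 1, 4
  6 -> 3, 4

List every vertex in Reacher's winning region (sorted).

A0 = {4}
A1: add {1} — 1 (Reacher) has 1→4.
A2: add {5} — 5 (Blocker): all of {1, 4} already in.
A3: add {3} — 3 (Reacher) has 3→5.
A4: add {6} — 6 (Blocker): all of {3, 4} already in.
A5 = A4; e.g. 0 (Blocker) can still go to 2. Fixed point.
Reacher's winning region = {1, 3, 4, 5, 6}.

1, 3, 4, 5, 6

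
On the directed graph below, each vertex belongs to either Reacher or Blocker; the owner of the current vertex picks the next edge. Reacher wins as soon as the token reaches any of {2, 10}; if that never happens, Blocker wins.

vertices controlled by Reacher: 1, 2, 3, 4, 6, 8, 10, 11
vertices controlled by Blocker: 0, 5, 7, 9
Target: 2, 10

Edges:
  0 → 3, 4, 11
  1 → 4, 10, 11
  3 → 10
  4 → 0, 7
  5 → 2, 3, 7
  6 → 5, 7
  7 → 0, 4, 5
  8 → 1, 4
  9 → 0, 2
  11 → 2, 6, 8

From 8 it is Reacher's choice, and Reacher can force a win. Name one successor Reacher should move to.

1

A0 = {2, 10}
A1: add {1, 3, 11} — 1 (Reacher) has 1→10; 3 (Reacher) has 3→10; 11 (Reacher) has 11→2.
A2: add {8} — 8 (Reacher) has 8→1.
A3 = A2; e.g. 0 (Blocker) can still go to 4. Fixed point.
From 8, successor 1 is in the attractor (rank 1); the other successor 4 is not.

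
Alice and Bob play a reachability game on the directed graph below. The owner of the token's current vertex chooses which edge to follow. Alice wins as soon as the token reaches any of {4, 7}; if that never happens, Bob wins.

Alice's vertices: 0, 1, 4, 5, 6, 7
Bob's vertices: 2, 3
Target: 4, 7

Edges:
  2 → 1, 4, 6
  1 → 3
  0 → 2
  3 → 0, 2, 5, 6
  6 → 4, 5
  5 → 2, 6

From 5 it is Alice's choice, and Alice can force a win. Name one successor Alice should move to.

A0 = {4, 7}
A1: add {6} — 6 (Alice) has 6→4.
A2: add {5} — 5 (Alice) has 5→6.
A3 = A2; e.g. 0 (Alice) has no edge into A2. Fixed point.
From 5, successor 6 is in the attractor (rank 1); the other successor 2 is not.

6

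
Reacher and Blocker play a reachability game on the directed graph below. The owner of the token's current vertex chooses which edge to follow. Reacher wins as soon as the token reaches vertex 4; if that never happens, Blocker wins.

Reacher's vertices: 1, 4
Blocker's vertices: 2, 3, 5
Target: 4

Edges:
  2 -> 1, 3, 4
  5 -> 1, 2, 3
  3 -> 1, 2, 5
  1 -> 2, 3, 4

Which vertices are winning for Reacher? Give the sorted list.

A0 = {4}
A1: add {1} — 1 (Reacher) has 1→4.
A2 = A1; e.g. 2 (Blocker) can still go to 3. Fixed point.
Reacher's winning region = {1, 4}.

1, 4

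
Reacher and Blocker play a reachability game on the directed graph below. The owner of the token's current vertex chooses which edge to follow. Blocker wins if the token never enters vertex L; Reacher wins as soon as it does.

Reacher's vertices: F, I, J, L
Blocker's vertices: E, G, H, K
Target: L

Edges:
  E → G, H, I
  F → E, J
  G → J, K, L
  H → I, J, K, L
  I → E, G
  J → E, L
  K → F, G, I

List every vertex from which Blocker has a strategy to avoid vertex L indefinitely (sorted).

A0 = {L}
A1: add {J} — J (Reacher) has J→L.
A2: add {F} — F (Reacher) has F→J.
A3 = A2; e.g. E (Blocker) can still go to G. Fixed point.
Reacher's attractor = {F, J, L}; Blocker avoids the target exactly from the complement.

E, G, H, I, K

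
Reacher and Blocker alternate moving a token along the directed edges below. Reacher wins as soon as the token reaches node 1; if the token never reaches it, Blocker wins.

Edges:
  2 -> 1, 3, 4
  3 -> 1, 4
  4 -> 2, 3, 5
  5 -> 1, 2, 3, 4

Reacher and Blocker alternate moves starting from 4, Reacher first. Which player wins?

Blocker

Track states (vertex, player-to-move).
A0 = {(1,Reacher), (1,Blocker)}
A1: add {(2,Reacher), (3,Reacher), (5,Reacher)}.
A2: add {(4,Blocker)}.
A3 = A2; e.g. (2,Blocker) stays out. (4,Reacher) never enters ⇒ Blocker avoids the target.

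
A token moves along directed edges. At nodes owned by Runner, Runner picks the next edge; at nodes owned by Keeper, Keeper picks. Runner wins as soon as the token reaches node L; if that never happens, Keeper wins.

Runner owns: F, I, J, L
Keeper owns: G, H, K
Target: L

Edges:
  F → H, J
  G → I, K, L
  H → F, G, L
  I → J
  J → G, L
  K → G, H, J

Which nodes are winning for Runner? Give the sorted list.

F, I, J, L

A0 = {L}
A1: add {J} — J (Runner) has J→L.
A2: add {F, I} — F (Runner) has F→J; I (Runner) has I→J.
A3 = A2; e.g. G (Keeper) can still go to K. Fixed point.
Runner's winning region = {F, I, J, L}.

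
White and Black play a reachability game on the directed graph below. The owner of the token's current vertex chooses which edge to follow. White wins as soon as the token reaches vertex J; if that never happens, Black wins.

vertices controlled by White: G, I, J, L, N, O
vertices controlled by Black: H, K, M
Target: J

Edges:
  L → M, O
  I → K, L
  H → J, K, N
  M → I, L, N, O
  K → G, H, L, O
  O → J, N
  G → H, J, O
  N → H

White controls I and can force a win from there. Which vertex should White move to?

L

A0 = {J}
A1: add {G, O} — G (White) has G→J; O (White) has O→J.
A2: add {L} — L (White) has L→O.
A3: add {I} — I (White) has I→L.
A4 = A3; e.g. H (Black) can still go to K. Fixed point.
From I, successor L is in the attractor (rank 2); the other successor K is not.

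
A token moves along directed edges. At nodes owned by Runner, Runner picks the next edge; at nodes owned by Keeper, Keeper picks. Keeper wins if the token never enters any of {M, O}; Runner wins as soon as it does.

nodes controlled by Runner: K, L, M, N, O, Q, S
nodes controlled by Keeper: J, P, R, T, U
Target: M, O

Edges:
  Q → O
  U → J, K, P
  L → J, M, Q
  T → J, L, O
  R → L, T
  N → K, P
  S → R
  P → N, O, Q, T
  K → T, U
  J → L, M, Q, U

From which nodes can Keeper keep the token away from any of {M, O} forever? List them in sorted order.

A0 = {M, O}
A1: add {L, Q} — L (Runner) has L→M; Q (Runner) has Q→O.
A2 = A1; e.g. J (Keeper) can still go to U. Fixed point.
Runner's attractor = {L, M, O, Q}; Keeper avoids the target exactly from the complement.

J, K, N, P, R, S, T, U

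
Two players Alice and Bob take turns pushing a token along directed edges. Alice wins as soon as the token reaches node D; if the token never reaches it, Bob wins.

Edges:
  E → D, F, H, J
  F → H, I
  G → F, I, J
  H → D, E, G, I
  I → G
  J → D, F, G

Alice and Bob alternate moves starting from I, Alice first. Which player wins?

Track states (vertex, player-to-move).
A0 = {(D,Alice), (D,Bob)}
A1: add {(E,Alice), (H,Alice), (J,Alice)}.
A2 = A1; e.g. (E,Bob) stays out. (I,Alice) never enters ⇒ Bob avoids the target.

Bob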